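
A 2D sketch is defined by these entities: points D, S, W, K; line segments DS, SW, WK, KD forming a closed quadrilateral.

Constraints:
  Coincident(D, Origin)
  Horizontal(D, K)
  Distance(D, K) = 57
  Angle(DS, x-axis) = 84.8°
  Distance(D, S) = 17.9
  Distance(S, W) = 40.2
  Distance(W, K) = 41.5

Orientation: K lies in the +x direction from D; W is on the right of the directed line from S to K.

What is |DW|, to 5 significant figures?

26.721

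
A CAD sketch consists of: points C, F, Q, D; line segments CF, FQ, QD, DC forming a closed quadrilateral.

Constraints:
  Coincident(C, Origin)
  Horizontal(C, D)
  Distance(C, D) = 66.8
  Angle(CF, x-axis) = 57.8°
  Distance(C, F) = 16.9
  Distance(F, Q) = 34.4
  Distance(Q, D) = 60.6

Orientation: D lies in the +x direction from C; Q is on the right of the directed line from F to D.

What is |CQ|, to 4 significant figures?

22.28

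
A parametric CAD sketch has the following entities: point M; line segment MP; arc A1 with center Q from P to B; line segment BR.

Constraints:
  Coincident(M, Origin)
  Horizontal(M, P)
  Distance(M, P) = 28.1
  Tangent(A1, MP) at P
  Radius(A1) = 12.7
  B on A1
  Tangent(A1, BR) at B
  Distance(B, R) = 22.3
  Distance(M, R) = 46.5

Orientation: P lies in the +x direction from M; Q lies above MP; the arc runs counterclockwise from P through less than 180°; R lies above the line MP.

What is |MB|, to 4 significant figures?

43.42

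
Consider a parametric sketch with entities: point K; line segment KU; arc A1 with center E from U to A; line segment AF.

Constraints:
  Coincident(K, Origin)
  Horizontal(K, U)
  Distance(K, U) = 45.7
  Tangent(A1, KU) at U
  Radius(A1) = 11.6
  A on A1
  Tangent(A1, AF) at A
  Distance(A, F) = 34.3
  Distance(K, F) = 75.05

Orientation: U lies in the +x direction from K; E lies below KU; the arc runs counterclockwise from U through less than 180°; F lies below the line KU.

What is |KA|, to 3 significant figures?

41.9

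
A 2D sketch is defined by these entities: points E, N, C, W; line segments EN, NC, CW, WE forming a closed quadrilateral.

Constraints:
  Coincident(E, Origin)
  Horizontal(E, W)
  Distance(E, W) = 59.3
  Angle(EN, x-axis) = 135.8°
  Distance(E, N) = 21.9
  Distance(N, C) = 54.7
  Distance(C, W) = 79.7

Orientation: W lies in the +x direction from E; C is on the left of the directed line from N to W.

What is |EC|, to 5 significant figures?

64.073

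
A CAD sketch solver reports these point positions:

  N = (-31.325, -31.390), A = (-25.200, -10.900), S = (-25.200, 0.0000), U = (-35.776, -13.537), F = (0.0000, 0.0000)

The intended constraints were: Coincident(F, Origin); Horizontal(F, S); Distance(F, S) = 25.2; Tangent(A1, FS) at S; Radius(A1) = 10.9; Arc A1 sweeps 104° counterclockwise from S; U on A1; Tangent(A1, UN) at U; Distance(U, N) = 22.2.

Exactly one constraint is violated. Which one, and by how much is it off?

Distance(U, N) = 22.2 — off by 3.80.

F = (0.00, 0.00) ✓; F.y = 0.00, S.y = 0.00 ✓; |FS| = 25.20 ✓; ∠(AS, SF) = 90.00° ✓; |AS| = 10.90 ✓; bearing(A→U) − bearing(A→S) = 104.0° ✓; |AU| = 10.90 ✓; ∠(AU, UN) = 90.00° ✓; |UN| = 18.40 ✗.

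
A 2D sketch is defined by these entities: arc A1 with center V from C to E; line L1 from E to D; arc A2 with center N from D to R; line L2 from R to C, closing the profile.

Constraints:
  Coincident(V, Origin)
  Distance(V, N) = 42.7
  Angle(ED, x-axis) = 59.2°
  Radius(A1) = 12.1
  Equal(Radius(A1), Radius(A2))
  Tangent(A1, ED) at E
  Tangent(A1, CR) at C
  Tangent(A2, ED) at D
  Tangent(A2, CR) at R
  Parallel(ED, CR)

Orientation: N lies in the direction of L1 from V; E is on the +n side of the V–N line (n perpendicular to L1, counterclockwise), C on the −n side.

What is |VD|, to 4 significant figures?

44.38

The slot axis is L1's direction at 59.2°, so u = (cos 59.2°, sin 59.2°) = (0.5120, 0.8590) and n = (−sin 59.2°, cos 59.2°) = (-0.8590, 0.5120). V is at the origin and N lies 42.7 along u from V, so N = 42.7·u = (21.86, 36.68). Tangency of A1 to both parallel lines with radius 12.1 puts E and C at V ± 12.1·n: E = (-10.39, 6.196), C = (10.39, -6.196). Equal radii place D and R the same way about N: D = N + 12.1·n = (11.47, 42.87), R = N − 12.1·n = (32.26, 30.48). Then |VD| = |D − V| = 44.38.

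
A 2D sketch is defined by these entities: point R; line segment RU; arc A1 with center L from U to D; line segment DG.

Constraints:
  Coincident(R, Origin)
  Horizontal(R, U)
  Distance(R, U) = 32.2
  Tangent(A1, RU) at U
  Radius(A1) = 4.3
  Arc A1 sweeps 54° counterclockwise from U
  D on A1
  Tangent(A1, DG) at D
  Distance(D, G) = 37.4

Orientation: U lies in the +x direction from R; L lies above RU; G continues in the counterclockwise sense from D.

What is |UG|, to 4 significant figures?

40.92

R is at the origin; R and U share the same y with |RU| = 32.2 and U on the +x side, so U = (32.20, 0.000). Tangency of A1 to RU means the radius LU is perpendicular to RU, so L = U + (0, 4.3) = (32.20, 4.300). On A1, U sits at bearing -90° from L; a 54° counterclockwise sweep puts D at bearing -36°, so D = L + 4.3·(cos -36°, sin -36°) = (35.68, 1.773). Tangency of A1 to DG means the radius LD is perpendicular to DG, so DG runs along (−sin -36°, cos -36°); with |DG| = 37.4, G = (57.66, 32.03). Then |UG| = |G − U| = 40.92.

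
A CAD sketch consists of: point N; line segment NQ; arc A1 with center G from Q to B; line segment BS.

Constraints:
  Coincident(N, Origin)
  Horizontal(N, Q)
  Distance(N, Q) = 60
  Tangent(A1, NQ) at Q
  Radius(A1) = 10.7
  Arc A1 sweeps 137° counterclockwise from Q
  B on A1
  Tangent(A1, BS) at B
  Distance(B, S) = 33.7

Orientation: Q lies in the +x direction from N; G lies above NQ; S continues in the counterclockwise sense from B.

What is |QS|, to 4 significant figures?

44.99

N is at the origin; N and Q share the same y with |NQ| = 60.0 and Q on the +x side, so Q = (60.00, 0.000). Since A1 is tangent to NQ there, GQ ⟂ NQ, so G = Q + (0, 10.7) = (60.00, 10.70). On A1, Q sits at bearing -90° from G; a 137° counterclockwise sweep puts B at bearing 47°, so B = G + 10.7·(cos 47°, sin 47°) = (67.30, 18.53). Since A1 is tangent to BS there, GB ⟂ BS, so BS runs along (−sin 47°, cos 47°); with |BS| = 33.7, S = (42.65, 41.51). Then |QS| = |S − Q| = 44.99.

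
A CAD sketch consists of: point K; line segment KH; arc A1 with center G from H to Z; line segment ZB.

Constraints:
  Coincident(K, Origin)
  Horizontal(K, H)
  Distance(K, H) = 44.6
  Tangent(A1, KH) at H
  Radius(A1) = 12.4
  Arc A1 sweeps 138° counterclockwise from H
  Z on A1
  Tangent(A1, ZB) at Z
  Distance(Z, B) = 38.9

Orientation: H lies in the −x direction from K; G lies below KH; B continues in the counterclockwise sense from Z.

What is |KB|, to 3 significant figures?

53.3

K is at the origin; K and H share the same y with |KH| = 44.6 and H on the −x side, so H = (-44.6, 0.00). The tangent condition forces GH to be normal to KH, so G = H + (0, -12.4) = (-44.6, -12.4). On A1, H sits at bearing 90° from G; a 138° counterclockwise sweep puts Z at bearing 228°, so Z = G + 12.4·(cos 228°, sin 228°) = (-52.9, -21.6). Tangency of A1 to ZB means the radius GZ is perpendicular to ZB, so ZB runs along (−sin 228°, cos 228°); with |ZB| = 38.9, B = (-24.0, -47.6). Then |KB| = |B − K| = 53.3.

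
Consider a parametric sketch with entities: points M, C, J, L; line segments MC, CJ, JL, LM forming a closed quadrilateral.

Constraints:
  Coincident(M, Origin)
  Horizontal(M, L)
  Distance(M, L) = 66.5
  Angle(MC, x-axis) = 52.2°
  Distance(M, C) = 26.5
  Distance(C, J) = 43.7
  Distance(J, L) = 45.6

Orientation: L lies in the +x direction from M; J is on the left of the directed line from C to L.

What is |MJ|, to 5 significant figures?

69.118

M is at the origin; ML is horizontal with |ML| = 66.5 and L in +x, so L = (66.5, 0). MC runs at 52.2° with |MC| = 26.5, so C = (16.242, 20.939). J is determined by |CJ| = 43.7 and |JL| = 45.6 together: it lies at the intersection of circle(C, 43.7) and circle(L, 45.6). With |CL| = 54.445, the foot of the radical line on CL is 25.665 from C and the perpendicular offset is √(43.7² − 25.665²) = 35.370. Taking the left-of-CL solution: J = (53.536, 43.718).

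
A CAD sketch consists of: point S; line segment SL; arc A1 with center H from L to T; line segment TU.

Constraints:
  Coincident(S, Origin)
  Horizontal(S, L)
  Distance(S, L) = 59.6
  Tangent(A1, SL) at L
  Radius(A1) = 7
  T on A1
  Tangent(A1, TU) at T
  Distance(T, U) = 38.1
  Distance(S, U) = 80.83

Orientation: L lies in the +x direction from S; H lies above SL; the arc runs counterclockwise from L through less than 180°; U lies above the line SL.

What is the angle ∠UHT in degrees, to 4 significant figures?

79.59°

Checks: ∠(HL, LS) = 90.00° ✓; |HT| = 7.000 ✓; ∠(HT, TU) = 90.00° ✓; |TU| = 38.10 ✓; |SU| = 80.83 ✓.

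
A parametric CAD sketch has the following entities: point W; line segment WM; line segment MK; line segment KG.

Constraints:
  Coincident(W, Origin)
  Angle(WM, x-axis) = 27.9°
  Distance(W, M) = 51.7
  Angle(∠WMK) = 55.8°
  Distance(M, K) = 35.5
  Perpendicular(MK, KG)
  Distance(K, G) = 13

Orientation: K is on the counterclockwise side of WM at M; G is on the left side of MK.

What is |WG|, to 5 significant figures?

30.449

W is at the origin; WM runs at 27.9° with length 51.7, so M = 51.7·(cos 27.9°, sin 27.9°) = (45.691, 24.192). ∠WMK = 55.8°, so MK runs at 27.9° + (180° − 55.8°) = 152.10° from the x-axis; with |MK| = 35.5, K = M + 35.5·(cos 152.10°, sin 152.10°) = (14.317, 40.803). The perpendicularity gives KG at right angles to MK; with |KG| = 13.0 on the left of MK, G = K + 13.0·(-0.46793, -0.88377) = (8.2339, 29.315). Then |WG| = |G − W| = 30.449.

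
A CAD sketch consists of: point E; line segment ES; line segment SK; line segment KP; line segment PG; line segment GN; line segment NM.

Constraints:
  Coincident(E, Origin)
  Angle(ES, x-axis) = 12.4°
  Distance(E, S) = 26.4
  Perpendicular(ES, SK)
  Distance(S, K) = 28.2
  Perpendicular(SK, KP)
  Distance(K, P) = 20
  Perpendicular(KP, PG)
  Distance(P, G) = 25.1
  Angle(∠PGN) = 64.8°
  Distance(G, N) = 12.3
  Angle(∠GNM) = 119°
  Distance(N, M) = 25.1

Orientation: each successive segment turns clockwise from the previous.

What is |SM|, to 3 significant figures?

34.2

E is at the origin; ES runs at 12.4° with length 26.4, so S = (25.8, 5.67). ES is perpendicular to SK, so SK runs at -77.6°; with |SK| = 28.2, K = (31.8, -21.9). SK ⟂ KP, so KP runs at -168°; with |KP| = 20.0, P = (12.3, -26.2). The perpendicularity gives PG at right angles to KP, so PG runs at 102°; with |PG| = 25.1, G = (6.92, -1.65). ∠PGN = 64.8° gives GN at -12.8° from the x-axis; with |GN| = 12.3, N = (18.9, -4.38). ∠GNM = 119.0° gives NM at -73.8° from the x-axis; with |NM| = 25.1, M = (25.9, -28.5). Then |SM| = |M − S| = 34.2.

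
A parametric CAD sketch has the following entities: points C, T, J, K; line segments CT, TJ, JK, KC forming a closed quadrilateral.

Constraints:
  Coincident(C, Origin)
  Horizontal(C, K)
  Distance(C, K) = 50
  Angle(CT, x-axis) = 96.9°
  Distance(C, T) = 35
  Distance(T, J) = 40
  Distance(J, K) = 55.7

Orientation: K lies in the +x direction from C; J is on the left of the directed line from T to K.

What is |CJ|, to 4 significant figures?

61.34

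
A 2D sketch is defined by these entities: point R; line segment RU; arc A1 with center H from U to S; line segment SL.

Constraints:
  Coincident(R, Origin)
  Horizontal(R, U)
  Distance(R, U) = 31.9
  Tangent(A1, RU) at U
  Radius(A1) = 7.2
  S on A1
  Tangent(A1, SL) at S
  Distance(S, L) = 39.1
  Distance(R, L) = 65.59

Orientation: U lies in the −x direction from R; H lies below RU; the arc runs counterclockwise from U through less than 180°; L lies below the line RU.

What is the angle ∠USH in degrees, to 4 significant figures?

53.14°

Checks: |HS| = 7.200 ✓; ∠(HS, SL) = 90.00° ✓; |SL| = 39.10 ✓; |RL| = 65.59 ✓.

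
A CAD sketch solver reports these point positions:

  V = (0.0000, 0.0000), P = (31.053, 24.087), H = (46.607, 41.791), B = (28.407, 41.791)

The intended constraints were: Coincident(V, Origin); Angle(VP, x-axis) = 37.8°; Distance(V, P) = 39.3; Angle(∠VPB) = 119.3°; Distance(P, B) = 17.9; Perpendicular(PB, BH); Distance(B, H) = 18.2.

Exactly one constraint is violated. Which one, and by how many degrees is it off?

Perpendicular(PB, BH) — off by 8.50°.

V = (0.00, 0.00) ✓; VP at 37.80° ✓; |VP| = 39.30 ✓; ∠VPB = 119.3° ✓; |PB| = 17.90 ✓; ∠(PB, BH) = 98.50° ✗; |BH| = 18.20 ✓.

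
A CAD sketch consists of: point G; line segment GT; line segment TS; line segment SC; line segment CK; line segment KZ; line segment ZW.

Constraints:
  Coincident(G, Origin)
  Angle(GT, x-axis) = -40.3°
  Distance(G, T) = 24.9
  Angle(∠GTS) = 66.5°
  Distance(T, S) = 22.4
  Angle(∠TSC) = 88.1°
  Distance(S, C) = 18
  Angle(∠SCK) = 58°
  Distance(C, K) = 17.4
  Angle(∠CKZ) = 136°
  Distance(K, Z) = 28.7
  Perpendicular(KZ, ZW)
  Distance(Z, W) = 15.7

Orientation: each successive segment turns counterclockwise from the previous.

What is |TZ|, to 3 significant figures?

19.8

∠SCK = 58.0° gives CK at -72.9° from the x-axis; with |CK| = 17.4, K = (13.2, -6.66). ∠CKZ = 136.0° gives KZ at -28.9° from the x-axis; with |KZ| = 28.7, Z = (38.3, -20.5). Then |TZ| = |Z − T| = 19.8.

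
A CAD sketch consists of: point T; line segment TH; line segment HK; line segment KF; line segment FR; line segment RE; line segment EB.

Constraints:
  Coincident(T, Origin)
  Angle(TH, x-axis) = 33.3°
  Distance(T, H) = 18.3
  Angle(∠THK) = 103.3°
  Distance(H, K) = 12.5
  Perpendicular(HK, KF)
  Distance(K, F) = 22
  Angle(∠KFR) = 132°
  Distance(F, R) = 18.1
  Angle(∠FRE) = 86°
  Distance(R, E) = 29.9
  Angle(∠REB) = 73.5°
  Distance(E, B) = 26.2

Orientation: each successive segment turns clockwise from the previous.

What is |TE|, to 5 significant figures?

16.799

T is at the origin; TH runs at 33.3° with length 18.3, so H = (15.295, 10.047). ∠THK = 103.3° gives HK at -43.400° from the x-axis; with |HK| = 12.5, K = (24.377, 1.4585). HK ⟂ KF, so KF runs at -133.40°; with |KF| = 22.0, F = (9.2615, -14.526). ∠KFR = 132.0° gives FR at 178.60° from the x-axis; with |FR| = 18.1, R = (-8.8331, -14.084). ∠FRE = 86.0° gives RE at 84.600° from the x-axis; with |RE| = 29.9, E = (-6.0192, 15.683). Then |TE| = |E − T| = 16.799.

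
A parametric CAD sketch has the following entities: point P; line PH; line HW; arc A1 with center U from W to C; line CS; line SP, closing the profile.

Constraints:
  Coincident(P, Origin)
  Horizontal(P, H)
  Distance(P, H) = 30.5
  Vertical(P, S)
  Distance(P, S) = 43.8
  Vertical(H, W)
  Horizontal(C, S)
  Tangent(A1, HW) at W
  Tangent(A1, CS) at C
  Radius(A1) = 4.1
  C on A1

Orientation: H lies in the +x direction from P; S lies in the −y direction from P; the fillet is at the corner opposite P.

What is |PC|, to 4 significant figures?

51.14

The virtual corner opposite P is at (30.50, -43.80). Tangency of A1 to HW means the radius UW is perpendicular to HW and the tangent condition forces UC to be normal to CS, with radius 4.1, so the center U sits 4.1 in from both sides at U = (26.40, -39.70). That places the tangent points at W = (30.50, -39.70) on HW and C = (26.40, -43.80) on CS. Then |PC| = |C − P| = 51.14.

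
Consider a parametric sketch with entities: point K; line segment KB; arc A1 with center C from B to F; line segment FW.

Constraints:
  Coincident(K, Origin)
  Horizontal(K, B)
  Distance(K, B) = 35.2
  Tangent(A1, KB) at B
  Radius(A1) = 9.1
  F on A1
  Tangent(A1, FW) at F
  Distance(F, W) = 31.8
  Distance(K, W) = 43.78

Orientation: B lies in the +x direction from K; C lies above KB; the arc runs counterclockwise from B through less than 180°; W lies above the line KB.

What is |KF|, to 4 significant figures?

44.60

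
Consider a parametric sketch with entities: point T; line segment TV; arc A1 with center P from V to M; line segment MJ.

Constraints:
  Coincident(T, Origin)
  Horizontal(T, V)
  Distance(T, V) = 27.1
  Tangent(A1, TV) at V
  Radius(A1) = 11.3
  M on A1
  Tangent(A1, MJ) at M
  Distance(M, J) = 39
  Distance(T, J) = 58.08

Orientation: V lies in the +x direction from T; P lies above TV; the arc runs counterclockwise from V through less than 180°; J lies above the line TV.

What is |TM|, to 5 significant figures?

40.630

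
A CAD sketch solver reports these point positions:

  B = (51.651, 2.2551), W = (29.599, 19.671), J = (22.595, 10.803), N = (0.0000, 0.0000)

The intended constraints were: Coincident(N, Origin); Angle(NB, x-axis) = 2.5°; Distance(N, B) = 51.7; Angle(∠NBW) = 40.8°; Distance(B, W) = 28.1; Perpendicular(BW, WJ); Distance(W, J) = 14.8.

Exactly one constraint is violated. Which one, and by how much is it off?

Distance(W, J) = 14.8 — off by 3.50.

N = (0.00, 0.00) ✓; NB at 2.500° ✓; |NB| = 51.70 ✓; ∠NBW = 40.80° ✓; |BW| = 28.10 ✓; ∠(BW, WJ) = 90.00° ✓; |WJ| = 11.30 ✗.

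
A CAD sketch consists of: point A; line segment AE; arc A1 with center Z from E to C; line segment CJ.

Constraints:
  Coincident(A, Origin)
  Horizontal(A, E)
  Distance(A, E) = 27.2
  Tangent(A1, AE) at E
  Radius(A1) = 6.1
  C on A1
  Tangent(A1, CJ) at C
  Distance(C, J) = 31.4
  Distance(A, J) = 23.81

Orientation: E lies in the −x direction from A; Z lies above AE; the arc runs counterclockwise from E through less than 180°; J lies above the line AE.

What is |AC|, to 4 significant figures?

22.98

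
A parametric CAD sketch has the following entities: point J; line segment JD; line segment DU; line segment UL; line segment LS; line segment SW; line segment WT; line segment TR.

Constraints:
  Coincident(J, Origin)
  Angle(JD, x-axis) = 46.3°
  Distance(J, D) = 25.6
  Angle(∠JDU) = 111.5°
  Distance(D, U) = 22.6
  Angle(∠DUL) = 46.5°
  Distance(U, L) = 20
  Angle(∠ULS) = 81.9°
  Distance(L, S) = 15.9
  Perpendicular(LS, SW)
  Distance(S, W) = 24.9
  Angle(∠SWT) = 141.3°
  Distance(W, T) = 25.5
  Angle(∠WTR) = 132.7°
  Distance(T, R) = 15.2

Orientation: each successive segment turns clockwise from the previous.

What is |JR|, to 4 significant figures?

68.67

J is at the origin; JD runs at 46.3° with length 25.6, so D = (17.69, 18.51). ∠JDU = 111.5° gives DU at -22.20° from the x-axis; with |DU| = 22.6, U = (38.61, 9.969). ∠DUL = 46.5° gives UL at -155.7° from the x-axis; with |UL| = 20.0, L = (20.38, 1.738). ∠ULS = 81.9° gives LS at 106.2° from the x-axis; with |LS| = 15.9, S = (15.95, 17.01). LS ⟂ SW, so SW runs at 16.20°; with |SW| = 24.9, W = (39.86, 23.95). ∠SWT = 141.3° gives WT at -22.50° from the x-axis; with |WT| = 25.5, T = (63.42, 14.20). ∠WTR = 132.7° gives TR at -69.80° from the x-axis; with |TR| = 15.2, R = (68.67, -0.06950). Then |JR| = |R − J| = 68.67.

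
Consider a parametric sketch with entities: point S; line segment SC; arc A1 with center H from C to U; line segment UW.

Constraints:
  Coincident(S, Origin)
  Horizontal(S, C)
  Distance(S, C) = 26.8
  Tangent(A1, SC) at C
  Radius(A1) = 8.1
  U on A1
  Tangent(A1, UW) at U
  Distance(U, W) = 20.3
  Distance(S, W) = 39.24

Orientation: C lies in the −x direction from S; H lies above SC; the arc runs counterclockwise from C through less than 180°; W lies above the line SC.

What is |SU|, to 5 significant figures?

21.850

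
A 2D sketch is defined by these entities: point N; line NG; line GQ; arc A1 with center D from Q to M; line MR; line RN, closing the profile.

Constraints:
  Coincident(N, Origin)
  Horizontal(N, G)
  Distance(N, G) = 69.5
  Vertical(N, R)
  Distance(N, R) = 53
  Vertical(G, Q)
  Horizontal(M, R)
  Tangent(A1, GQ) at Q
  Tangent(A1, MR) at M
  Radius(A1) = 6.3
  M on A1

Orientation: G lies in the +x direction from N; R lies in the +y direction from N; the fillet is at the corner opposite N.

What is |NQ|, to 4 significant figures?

83.73

N is at the origin; N and G share the same y with |NG| = 69.5 and G on the +x side, so G = (69.50, 0.000). N and R share the same x with |NR| = 53.0 and R on the +y side, so R = (0.000, 53.00). The virtual corner opposite N is at (69.50, 53.00). Tangency of A1 to GQ means the radius DQ is perpendicular to GQ and since A1 is tangent to MR there, DM ⟂ MR, with radius 6.3, so the center D sits 6.3 in from both sides at D = (63.20, 46.70). That places the tangent points at Q = (69.50, 46.70) on GQ and M = (63.20, 53.00) on MR. Then |NQ| = |Q − N| = 83.73.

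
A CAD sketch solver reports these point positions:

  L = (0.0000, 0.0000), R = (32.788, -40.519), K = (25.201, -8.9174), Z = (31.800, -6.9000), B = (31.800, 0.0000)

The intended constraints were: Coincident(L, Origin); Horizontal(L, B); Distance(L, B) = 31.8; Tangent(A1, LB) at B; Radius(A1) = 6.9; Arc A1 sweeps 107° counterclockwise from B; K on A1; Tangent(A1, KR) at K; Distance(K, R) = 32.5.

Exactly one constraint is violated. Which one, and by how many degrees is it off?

Tangent(A1, KR) at K — off by 3.50°.

L = (0.00, 0.00) ✓; L.y = 0.00, B.y = 0.00 ✓; |LB| = 31.80 ✓; ∠(ZB, BL) = 90.00° ✓; |ZB| = 6.900 ✓; bearing(Z→K) − bearing(Z→B) = 107.0° ✓; |ZK| = 6.900 ✓; ∠(ZK, KR) = 93.50° ✗; |KR| = 32.50 ✓.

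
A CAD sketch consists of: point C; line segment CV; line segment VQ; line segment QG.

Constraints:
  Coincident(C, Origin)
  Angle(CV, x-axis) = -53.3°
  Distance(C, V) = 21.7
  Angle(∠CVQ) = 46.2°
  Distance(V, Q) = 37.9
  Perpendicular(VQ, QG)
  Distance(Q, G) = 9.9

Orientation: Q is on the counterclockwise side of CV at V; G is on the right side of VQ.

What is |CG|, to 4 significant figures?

34.31

C is at the origin; CV runs at -53.3° with length 21.7, so V = 21.7·(cos -53.3°, sin -53.3°) = (12.97, -17.40). ∠CVQ = 46.2°, so VQ runs at -53.3° + (180° − 46.2°) = 80.50° from the x-axis; with |VQ| = 37.9, Q = V + 37.9·(cos 80.50°, sin 80.50°) = (19.22, 19.98). VQ ⟂ QG; with |QG| = 9.9 on the right of VQ, G = Q + 9.9·(0.9863, -0.1650) = (28.99, 18.35). Then |CG| = |G − C| = 34.31.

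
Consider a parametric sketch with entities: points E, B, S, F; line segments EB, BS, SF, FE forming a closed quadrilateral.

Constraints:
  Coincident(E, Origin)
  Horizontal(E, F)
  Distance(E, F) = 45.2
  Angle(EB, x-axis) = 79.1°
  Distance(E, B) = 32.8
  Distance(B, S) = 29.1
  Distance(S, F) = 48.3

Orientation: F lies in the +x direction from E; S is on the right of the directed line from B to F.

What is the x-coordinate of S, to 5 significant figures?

-2.8840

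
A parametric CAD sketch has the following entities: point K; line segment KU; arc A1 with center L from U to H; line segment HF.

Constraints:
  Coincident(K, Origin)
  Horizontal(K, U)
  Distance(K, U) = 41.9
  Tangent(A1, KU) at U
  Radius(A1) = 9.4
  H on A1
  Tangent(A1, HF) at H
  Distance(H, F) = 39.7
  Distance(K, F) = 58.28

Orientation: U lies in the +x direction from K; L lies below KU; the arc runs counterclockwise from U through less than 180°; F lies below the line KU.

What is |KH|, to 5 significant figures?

33.782

Checks: K.y = 0.00, U.y = 0.00 ✓; |LH| = 9.400 ✓; ∠(LH, HF) = 90.00° ✓; |HF| = 39.70 ✓; |KF| = 58.28 ✓.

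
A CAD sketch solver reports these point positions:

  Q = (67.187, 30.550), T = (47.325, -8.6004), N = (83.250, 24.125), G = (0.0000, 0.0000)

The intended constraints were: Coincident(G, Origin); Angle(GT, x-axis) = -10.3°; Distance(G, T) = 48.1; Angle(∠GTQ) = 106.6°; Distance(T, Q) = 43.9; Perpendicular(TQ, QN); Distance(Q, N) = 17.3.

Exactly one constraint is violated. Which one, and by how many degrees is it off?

Perpendicular(TQ, QN) — off by 5.10°.

G = (0.00, 0.00) ✓; GT at -10.30° ✓; |GT| = 48.10 ✓; ∠GTQ = 106.6° ✓; |TQ| = 43.90 ✓; ∠(TQ, QN) = 84.90° ✗; |QN| = 17.30 ✓.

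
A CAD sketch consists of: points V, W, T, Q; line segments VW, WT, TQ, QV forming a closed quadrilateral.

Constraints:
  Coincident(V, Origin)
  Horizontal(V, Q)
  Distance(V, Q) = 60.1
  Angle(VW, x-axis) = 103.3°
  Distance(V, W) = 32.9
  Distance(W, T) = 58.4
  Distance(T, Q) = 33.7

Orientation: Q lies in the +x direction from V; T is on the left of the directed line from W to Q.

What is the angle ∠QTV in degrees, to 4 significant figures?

73.45°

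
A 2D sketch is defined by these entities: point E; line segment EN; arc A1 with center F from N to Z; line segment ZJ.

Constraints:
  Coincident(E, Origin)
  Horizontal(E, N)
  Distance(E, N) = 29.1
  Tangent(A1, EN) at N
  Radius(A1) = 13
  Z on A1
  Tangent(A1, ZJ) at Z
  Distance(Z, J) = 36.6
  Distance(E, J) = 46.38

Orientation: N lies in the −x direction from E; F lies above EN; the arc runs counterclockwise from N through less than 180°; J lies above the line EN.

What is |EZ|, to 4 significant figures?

19.26

E is at the origin; EN is horizontal with |EN| = 29.1 and N on the −x side, so N = (-29.10, 0.000). Since A1 is tangent to EN there, FN ⟂ EN, so F = N + (0, 13) = (-29.10, 13.00). Since FZ ⟂ ZJ (tangency), |FJ| = √(13.0² + 36.6²) = 38.84 regardless of where Z sits on A1. So J lies on both circle(E, 46.38) and circle(F, 38.84); the above-EN intersection is J = (-8.092, 45.67). Z is the foot of the tangent from J: Z = (-16.44, 10.03).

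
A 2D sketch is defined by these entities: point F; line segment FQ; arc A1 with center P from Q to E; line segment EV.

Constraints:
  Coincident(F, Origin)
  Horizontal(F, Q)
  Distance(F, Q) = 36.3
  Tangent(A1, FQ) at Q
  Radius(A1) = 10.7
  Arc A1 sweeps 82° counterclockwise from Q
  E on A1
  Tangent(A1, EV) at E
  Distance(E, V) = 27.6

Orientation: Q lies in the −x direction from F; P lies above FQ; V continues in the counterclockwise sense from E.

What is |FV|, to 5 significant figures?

42.583

F is at the origin; FQ is horizontal with |FQ| = 36.3 and Q on the −x side, so Q = (-36.300, 0.0000). Tangency of A1 to FQ means the radius PQ is perpendicular to FQ, so P = Q + (0, 10.7) = (-36.300, 10.700). On A1, Q sits at bearing -90° from P; an 82° counterclockwise sweep puts E at bearing -8°, so E = P + 10.7·(cos -8°, sin -8°) = (-25.704, 9.2108). The tangent condition forces PE to be normal to EV, so EV runs along (−sin -8°, cos -8°); with |EV| = 27.6, V = (-21.863, 36.542). Then |FV| = |V − F| = 42.583.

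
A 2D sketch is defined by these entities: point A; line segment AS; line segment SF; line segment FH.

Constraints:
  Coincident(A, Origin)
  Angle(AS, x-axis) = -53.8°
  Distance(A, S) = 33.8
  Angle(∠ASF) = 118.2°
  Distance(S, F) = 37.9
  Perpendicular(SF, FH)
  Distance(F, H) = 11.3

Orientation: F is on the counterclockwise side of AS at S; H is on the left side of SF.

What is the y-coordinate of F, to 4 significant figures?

-22.00

A is at the origin; AS runs at -53.8° with length 33.8, so S = 33.8·(cos -53.8°, sin -53.8°) = (19.96, -27.28). ∠ASF = 118.2°, so SF runs at -53.8° + (180° − 118.2°) = 8.000° from the x-axis; with |SF| = 37.9, F = S + 37.9·(cos 8.000°, sin 8.000°) = (57.49, -22.00). So F.y = -22.00.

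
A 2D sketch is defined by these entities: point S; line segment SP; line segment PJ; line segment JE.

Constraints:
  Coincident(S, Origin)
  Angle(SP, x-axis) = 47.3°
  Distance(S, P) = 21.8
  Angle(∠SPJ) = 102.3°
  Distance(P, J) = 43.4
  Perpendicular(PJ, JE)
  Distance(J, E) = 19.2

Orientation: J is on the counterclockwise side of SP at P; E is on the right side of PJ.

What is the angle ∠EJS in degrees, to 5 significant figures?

113.91°

S is at the origin; SP runs at 47.3° with length 21.8, so P = 21.8·(cos 47.3°, sin 47.3°) = (14.784, 16.021). ∠SPJ = 102.3°, so PJ runs at 47.3° + (180° − 102.3°) = 125.00° from the x-axis; with |PJ| = 43.4, J = P + 43.4·(cos 125.00°, sin 125.00°) = (-10.109, 51.572). PJ is perpendicular to JE; with |JE| = 19.2 on the right of PJ, E = J + 19.2·(0.81915, 0.57358) = (5.6184, 62.585). Then cos ∠EJS = JE·JS / (|JE||JS|), giving 113.91°.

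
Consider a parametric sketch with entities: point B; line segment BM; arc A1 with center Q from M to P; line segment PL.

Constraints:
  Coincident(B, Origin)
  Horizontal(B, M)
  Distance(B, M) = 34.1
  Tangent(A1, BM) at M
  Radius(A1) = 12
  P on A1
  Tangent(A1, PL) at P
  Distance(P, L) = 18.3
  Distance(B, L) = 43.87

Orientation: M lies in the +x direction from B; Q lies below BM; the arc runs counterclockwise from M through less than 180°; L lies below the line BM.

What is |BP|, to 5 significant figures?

27.746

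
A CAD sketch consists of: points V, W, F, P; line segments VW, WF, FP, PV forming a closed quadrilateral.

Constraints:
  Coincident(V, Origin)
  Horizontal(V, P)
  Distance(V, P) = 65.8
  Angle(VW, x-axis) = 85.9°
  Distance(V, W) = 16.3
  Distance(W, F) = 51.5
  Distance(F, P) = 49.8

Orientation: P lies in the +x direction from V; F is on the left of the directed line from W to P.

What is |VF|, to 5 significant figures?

62.815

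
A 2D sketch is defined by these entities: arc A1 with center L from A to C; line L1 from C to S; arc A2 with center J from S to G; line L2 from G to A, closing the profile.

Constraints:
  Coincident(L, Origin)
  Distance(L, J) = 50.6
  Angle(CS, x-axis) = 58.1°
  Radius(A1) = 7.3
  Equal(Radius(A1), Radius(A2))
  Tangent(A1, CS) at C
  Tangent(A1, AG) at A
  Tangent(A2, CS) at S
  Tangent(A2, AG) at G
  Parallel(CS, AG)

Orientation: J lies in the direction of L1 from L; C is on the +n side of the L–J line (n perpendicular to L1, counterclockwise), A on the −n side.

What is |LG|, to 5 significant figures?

51.124

The slot axis is L1's direction at 58.1°, so u = (cos 58.1°, sin 58.1°) = (0.52844, 0.84897) and n = (−sin 58.1°, cos 58.1°) = (-0.84897, 0.52844). L is at the origin and J lies 50.6 along u from L, so J = 50.6·u = (26.739, 42.958). Tangency of A1 to both parallel lines with radius 7.3 puts C and A at L ± 7.3·n: C = (-6.1975, 3.8576), A = (6.1975, -3.8576). Equal radii place S and G the same way about J: S = J + 7.3·n = (20.541, 46.816), G = J − 7.3·n = (32.936, 39.100). Then |LG| = |G − L| = 51.124.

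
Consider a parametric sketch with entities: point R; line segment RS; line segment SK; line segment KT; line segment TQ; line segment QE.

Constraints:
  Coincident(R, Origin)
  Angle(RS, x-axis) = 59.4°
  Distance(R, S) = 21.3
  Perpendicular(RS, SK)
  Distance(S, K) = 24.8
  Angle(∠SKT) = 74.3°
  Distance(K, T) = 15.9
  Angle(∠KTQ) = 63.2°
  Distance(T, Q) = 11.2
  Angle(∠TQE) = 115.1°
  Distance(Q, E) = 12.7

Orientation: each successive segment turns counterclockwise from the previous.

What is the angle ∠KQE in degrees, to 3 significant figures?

41.0°

R is at the origin; RS runs at 59.4° with length 21.3, so S = (10.8, 18.3). RS is perpendicular to SK, so SK runs at 149°; with |SK| = 24.8, K = (-10.5, 31.0). ∠SKT = 74.3° gives KT at -105° from the x-axis; with |KT| = 15.9, T = (-14.6, 15.6). ∠KTQ = 63.2° gives TQ at 11.9° from the x-axis; with |TQ| = 11.2, Q = (-3.63, 17.9). ∠TQE = 115.1° gives QE at 76.8° from the x-axis; with |QE| = 12.7, E = (-0.733, 30.3). Then cos ∠KQE = QK·QE / (|QK||QE|), giving 41.0°.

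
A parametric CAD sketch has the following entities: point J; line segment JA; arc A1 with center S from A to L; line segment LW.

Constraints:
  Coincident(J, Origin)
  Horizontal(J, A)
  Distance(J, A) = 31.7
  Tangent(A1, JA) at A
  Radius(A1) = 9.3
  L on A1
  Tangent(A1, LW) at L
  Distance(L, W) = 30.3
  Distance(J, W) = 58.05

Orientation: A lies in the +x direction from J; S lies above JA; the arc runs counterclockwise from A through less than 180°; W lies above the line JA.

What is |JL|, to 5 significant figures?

41.878

J is at the origin; JA is horizontal with |JA| = 31.7 and A on the +x side, so A = (31.700, 0.0000). A1 meets JA tangentially, so SA is at right angles to JA, so S = A + (0, 9.3) = (31.700, 9.3000). Since SL ⟂ LW (tangency), |SW| = √(9.3² + 30.3²) = 31.695 regardless of where L sits on A1. So W lies on both circle(J, 58.05) and circle(S, 31.695); the above-JA intersection is W = (43.118, 38.867). L is the foot of the tangent from W: L = (40.977, 8.6428).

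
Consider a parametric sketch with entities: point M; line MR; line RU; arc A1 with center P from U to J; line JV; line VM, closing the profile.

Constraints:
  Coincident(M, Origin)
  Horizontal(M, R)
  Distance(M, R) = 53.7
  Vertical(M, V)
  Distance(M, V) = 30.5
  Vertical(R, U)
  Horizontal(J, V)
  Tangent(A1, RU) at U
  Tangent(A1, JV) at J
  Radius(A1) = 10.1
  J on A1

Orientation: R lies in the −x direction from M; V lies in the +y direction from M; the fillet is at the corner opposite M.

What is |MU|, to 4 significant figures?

57.44

The virtual corner opposite M is at (-53.70, 30.50). A1 meets RU tangentially, so PU is at right angles to RU and since A1 is tangent to JV there, PJ ⟂ JV, with radius 10.1, so the center P sits 10.1 in from both sides at P = (-43.60, 20.40). That places the tangent points at U = (-53.70, 20.40) on RU and J = (-43.60, 30.50) on JV. Then |MU| = |U − M| = 57.44.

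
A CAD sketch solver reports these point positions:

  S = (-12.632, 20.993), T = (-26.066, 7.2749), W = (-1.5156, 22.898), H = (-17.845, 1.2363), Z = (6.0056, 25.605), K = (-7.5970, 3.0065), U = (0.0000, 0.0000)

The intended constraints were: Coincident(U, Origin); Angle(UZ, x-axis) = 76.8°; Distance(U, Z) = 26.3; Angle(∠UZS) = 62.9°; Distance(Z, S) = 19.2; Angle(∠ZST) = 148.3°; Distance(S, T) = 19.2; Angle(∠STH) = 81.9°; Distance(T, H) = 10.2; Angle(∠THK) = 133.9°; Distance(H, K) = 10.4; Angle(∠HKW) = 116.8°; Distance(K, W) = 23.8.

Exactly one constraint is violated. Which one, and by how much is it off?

Distance(K, W) = 23.8 — off by 3.00.

U = (0.00, 0.00) ✓; UZ at 76.80° ✓; |UZ| = 26.30 ✓; ∠UZS = 62.90° ✓; |ZS| = 19.20 ✓; ∠ZST = 148.3° ✓; |ST| = 19.20 ✓; ∠STH = 81.90° ✓; |TH| = 10.20 ✓; ∠THK = 133.9° ✓; |HK| = 10.40 ✓; ∠HKW = 116.8° ✓; |KW| = 20.80 ✗.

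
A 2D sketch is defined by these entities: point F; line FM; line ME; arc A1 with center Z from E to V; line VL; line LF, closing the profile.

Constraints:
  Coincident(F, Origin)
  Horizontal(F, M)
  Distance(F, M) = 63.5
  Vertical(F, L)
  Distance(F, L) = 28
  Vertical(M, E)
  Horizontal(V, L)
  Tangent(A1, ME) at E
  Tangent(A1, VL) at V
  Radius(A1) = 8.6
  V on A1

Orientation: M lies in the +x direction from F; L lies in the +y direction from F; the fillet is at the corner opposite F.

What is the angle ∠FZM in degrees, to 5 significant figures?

94.446°

F is at the origin; F and M share the same y with |FM| = 63.5 and M on the +x side, so M = (63.500, 0.0000). F and L share the same x with |FL| = 28.0 and L on the +y side, so L = (0.0000, 28.000). The virtual corner opposite F is at (63.500, 28.000). The tangent condition forces ZE to be normal to ME and tangency of A1 to VL means the radius ZV is perpendicular to VL, with radius 8.6, so the center Z sits 8.6 in from both sides at Z = (54.900, 19.400). Then cos ∠FZM = ZF·ZM / (|ZF||ZM|), giving 94.446°.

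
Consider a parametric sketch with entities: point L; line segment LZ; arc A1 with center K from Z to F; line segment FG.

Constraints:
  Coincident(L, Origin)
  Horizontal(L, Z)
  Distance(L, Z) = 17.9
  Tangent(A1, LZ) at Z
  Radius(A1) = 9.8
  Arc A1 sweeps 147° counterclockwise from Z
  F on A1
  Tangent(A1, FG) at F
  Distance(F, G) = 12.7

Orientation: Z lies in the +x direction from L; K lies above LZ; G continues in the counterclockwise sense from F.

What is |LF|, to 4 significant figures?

29.41

Since A1 is tangent to LZ there, KZ ⟂ LZ, so K = Z + (0, 9.8) = (17.90, 9.800). On A1, Z sits at bearing -90° from K; a 147° counterclockwise sweep puts F at bearing 57°, so F = K + 9.8·(cos 57°, sin 57°) = (23.24, 18.02). Then |LF| = |F − L| = 29.41.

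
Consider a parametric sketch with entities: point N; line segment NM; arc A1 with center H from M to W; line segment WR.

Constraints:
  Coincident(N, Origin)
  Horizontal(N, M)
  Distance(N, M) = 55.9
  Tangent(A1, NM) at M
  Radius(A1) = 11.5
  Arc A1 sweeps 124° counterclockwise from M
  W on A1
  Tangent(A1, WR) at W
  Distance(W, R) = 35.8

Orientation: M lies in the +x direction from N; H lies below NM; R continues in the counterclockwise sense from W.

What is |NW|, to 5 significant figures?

49.712

The tangent condition forces HM to be normal to NM, so H = M + (0, -11.5) = (55.900, -11.500). On A1, M sits at bearing 90° from H; a 124° counterclockwise sweep puts W at bearing 214°, so W = H + 11.5·(cos 214°, sin 214°) = (46.366, -17.931). Then |NW| = |W − N| = 49.712.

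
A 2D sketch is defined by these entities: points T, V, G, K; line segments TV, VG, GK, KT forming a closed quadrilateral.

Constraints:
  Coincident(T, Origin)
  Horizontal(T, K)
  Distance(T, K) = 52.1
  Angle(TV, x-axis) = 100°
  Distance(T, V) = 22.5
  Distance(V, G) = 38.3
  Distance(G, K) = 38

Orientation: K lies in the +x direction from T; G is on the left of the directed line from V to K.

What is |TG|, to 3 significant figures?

46.4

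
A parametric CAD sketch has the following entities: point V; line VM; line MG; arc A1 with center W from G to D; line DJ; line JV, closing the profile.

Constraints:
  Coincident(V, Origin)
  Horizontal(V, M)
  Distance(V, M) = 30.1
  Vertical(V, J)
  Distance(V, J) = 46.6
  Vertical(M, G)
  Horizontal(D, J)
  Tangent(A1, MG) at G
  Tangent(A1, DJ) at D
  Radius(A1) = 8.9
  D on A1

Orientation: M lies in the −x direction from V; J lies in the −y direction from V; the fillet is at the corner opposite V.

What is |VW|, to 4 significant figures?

43.25

VJ is vertical with |VJ| = 46.6 and J on the −y side, so J = (0.000, -46.60). The virtual corner opposite V is at (-30.10, -46.60). Since A1 is tangent to MG there, WG ⟂ MG and tangency of A1 to DJ means the radius WD is perpendicular to DJ, with radius 8.9, so the center W sits 8.9 in from both sides at W = (-21.20, -37.70). Then |VW| = |W − V| = 43.25.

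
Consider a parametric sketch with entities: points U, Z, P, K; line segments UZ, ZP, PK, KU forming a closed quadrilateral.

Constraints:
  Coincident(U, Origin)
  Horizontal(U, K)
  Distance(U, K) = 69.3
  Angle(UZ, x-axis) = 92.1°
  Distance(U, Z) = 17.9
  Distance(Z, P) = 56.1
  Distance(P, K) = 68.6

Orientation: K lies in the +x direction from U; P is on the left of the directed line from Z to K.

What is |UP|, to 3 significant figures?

70.2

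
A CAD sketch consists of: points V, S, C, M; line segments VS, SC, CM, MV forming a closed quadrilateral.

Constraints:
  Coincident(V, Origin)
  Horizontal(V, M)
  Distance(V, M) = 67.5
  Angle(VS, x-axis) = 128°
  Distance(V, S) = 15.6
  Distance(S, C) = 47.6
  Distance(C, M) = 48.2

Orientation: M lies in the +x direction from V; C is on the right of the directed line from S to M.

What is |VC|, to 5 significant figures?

32.186

V is at the origin; V and M share the same y with |VM| = 67.5 and M in +x, so M = (67.5, 0). VS runs at 128.0° with |VS| = 15.6, so S = (-9.6043, 12.293). C is determined by |SC| = 47.6 and |CM| = 48.2 together: it lies at the intersection of circle(S, 47.6) and circle(M, 48.2). With |SM| = 78.078, the foot of the radical line on SM is 38.671 from S and the perpendicular offset is √(47.6² − 38.671²) = 27.755. Taking the right-of-SM solution: C = (24.215, -21.204).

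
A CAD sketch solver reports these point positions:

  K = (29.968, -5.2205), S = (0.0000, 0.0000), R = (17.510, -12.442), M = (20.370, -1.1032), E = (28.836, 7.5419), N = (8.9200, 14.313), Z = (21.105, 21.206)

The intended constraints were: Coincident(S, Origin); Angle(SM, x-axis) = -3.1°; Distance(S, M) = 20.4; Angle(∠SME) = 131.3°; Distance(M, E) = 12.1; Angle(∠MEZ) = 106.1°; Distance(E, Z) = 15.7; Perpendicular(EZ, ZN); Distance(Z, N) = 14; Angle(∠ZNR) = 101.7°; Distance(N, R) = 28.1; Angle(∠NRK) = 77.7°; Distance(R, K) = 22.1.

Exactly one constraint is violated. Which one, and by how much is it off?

Distance(R, K) = 22.1 — off by 7.70.

S = (0.00, 0.00) ✓; SM at -3.100° ✓; |SM| = 20.40 ✓; ∠SME = 131.3° ✓; |ME| = 12.10 ✓; ∠MEZ = 106.1° ✓; |EZ| = 15.70 ✓; ∠(EZ, ZN) = 90.00° ✓; |ZN| = 14.00 ✓; ∠ZNR = 101.7° ✓; |NR| = 28.10 ✓; ∠NRK = 77.70° ✓; |RK| = 14.40 ✗.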